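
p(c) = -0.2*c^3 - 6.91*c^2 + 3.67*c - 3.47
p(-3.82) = -107.17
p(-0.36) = -5.68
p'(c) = -0.6*c^2 - 13.82*c + 3.67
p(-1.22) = -17.87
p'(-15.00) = 75.97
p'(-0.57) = 11.35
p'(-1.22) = 19.64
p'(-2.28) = 32.06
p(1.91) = -23.06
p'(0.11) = 2.14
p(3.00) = -60.05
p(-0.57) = -7.77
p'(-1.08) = 17.90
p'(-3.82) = 47.71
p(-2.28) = -45.39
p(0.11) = -3.15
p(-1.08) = -15.24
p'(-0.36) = 8.57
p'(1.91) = -24.92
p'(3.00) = -43.19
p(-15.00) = -938.27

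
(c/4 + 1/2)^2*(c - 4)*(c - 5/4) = c^4/16 - 5*c^3/64 - 3*c^2/4 - c/16 + 5/4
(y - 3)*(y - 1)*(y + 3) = y^3 - y^2 - 9*y + 9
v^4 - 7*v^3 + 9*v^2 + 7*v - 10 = (v - 5)*(v - 2)*(v - 1)*(v + 1)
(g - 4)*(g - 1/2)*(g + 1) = g^3 - 7*g^2/2 - 5*g/2 + 2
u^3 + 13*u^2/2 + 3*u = u*(u + 1/2)*(u + 6)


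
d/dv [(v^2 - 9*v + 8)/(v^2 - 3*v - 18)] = 2*(3*v^2 - 26*v + 93)/(v^4 - 6*v^3 - 27*v^2 + 108*v + 324)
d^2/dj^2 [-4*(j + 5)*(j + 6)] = -8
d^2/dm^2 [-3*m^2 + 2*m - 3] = -6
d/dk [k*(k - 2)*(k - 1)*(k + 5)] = 4*k^3 + 6*k^2 - 26*k + 10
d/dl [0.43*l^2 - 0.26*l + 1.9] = 0.86*l - 0.26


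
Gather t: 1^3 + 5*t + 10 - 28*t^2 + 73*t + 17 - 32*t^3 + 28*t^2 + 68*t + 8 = -32*t^3 + 146*t + 36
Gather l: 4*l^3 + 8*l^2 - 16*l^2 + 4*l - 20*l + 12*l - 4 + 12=4*l^3 - 8*l^2 - 4*l + 8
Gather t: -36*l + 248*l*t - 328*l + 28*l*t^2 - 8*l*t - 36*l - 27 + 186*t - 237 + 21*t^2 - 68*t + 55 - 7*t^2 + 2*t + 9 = -400*l + t^2*(28*l + 14) + t*(240*l + 120) - 200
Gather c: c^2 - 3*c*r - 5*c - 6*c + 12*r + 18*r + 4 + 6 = c^2 + c*(-3*r - 11) + 30*r + 10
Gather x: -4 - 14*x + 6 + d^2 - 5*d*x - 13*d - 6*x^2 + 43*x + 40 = d^2 - 13*d - 6*x^2 + x*(29 - 5*d) + 42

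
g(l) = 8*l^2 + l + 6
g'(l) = 16*l + 1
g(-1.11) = 14.75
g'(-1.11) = -16.76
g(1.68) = 30.26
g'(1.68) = 27.88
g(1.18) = 18.32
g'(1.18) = 19.88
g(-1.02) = 13.30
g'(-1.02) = -15.32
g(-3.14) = 81.74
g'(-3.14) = -49.24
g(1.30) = 20.82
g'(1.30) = 21.80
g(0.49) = 8.41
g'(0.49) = 8.84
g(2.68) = 66.14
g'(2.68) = 43.88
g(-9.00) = 645.00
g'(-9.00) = -143.00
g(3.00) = 81.00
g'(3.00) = 49.00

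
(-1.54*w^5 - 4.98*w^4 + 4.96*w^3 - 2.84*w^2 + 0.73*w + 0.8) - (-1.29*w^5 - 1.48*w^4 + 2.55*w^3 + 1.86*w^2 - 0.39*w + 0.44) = -0.25*w^5 - 3.5*w^4 + 2.41*w^3 - 4.7*w^2 + 1.12*w + 0.36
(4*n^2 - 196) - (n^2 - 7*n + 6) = 3*n^2 + 7*n - 202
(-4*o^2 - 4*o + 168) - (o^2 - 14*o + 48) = -5*o^2 + 10*o + 120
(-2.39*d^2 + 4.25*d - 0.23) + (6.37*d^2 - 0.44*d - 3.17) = 3.98*d^2 + 3.81*d - 3.4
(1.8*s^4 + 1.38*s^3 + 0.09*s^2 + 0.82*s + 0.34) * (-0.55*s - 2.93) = -0.99*s^5 - 6.033*s^4 - 4.0929*s^3 - 0.7147*s^2 - 2.5896*s - 0.9962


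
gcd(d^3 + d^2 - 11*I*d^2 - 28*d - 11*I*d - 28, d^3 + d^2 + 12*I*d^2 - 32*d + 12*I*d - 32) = d + 1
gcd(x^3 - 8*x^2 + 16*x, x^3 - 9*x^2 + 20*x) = x^2 - 4*x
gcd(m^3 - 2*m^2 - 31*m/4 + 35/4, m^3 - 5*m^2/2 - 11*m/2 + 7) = m^2 - 9*m/2 + 7/2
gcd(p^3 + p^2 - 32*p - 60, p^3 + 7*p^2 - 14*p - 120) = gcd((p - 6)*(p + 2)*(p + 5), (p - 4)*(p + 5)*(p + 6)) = p + 5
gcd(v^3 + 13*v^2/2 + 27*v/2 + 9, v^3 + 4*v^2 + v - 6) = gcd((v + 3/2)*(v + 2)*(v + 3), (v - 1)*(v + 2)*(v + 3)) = v^2 + 5*v + 6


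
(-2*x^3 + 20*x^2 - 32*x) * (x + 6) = -2*x^4 + 8*x^3 + 88*x^2 - 192*x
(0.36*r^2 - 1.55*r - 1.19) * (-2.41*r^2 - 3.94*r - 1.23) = -0.8676*r^4 + 2.3171*r^3 + 8.5321*r^2 + 6.5951*r + 1.4637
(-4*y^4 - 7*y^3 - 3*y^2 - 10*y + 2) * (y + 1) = -4*y^5 - 11*y^4 - 10*y^3 - 13*y^2 - 8*y + 2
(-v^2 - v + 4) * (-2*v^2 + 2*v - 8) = 2*v^4 - 2*v^2 + 16*v - 32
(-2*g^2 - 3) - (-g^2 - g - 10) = -g^2 + g + 7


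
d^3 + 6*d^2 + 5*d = d*(d + 1)*(d + 5)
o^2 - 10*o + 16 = (o - 8)*(o - 2)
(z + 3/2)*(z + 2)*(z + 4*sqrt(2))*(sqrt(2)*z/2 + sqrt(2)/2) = sqrt(2)*z^4/2 + 9*sqrt(2)*z^3/4 + 4*z^3 + 13*sqrt(2)*z^2/4 + 18*z^2 + 3*sqrt(2)*z/2 + 26*z + 12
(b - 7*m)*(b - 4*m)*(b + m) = b^3 - 10*b^2*m + 17*b*m^2 + 28*m^3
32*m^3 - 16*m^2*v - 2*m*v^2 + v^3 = (-4*m + v)*(-2*m + v)*(4*m + v)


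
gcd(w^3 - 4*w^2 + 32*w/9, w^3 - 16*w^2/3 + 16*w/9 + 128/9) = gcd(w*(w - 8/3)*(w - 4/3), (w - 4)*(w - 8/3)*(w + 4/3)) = w - 8/3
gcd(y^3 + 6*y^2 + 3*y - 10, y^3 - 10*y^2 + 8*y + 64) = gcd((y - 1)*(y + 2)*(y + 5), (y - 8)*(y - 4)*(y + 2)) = y + 2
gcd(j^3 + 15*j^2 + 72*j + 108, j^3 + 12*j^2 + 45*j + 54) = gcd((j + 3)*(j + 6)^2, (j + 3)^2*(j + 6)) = j^2 + 9*j + 18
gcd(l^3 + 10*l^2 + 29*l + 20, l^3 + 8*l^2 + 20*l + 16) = l + 4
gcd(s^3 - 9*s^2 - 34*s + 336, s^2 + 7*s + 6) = s + 6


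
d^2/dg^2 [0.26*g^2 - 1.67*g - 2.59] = 0.520000000000000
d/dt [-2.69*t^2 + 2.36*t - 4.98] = 2.36 - 5.38*t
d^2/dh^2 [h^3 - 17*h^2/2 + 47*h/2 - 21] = 6*h - 17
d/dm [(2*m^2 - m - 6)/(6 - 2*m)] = (-m^2 + 6*m - 9/2)/(m^2 - 6*m + 9)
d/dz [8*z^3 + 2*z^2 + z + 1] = 24*z^2 + 4*z + 1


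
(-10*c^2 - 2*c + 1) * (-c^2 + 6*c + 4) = 10*c^4 - 58*c^3 - 53*c^2 - 2*c + 4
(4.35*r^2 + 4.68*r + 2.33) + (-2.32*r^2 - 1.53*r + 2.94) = 2.03*r^2 + 3.15*r + 5.27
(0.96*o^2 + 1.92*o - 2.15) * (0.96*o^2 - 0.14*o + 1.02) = 0.9216*o^4 + 1.7088*o^3 - 1.3536*o^2 + 2.2594*o - 2.193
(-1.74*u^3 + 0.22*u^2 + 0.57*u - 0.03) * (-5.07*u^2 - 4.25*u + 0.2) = 8.8218*u^5 + 6.2796*u^4 - 4.1729*u^3 - 2.2264*u^2 + 0.2415*u - 0.006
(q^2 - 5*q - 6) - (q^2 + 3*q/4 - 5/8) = -23*q/4 - 43/8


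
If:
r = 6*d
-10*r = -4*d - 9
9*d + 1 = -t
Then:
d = 9/56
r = 27/28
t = -137/56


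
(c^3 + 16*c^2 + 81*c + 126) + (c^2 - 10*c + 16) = c^3 + 17*c^2 + 71*c + 142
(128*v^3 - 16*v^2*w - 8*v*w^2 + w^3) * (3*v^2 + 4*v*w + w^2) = 384*v^5 + 464*v^4*w + 40*v^3*w^2 - 45*v^2*w^3 - 4*v*w^4 + w^5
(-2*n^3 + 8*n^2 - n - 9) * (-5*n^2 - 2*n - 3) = 10*n^5 - 36*n^4 - 5*n^3 + 23*n^2 + 21*n + 27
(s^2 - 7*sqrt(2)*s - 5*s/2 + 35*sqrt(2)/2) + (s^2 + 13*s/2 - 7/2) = 2*s^2 - 7*sqrt(2)*s + 4*s - 7/2 + 35*sqrt(2)/2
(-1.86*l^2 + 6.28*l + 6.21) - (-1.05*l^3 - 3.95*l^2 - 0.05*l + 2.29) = 1.05*l^3 + 2.09*l^2 + 6.33*l + 3.92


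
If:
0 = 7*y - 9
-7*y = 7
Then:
No Solution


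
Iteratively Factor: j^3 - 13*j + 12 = (j - 1)*(j^2 + j - 12) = (j - 1)*(j + 4)*(j - 3)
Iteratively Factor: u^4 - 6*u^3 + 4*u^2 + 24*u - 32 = (u - 2)*(u^3 - 4*u^2 - 4*u + 16) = (u - 2)^2*(u^2 - 2*u - 8) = (u - 2)^2*(u + 2)*(u - 4)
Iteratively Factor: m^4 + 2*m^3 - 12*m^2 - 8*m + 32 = (m + 4)*(m^3 - 2*m^2 - 4*m + 8) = (m - 2)*(m + 4)*(m^2 - 4) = (m - 2)^2*(m + 4)*(m + 2)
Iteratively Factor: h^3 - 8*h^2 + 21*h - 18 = (h - 2)*(h^2 - 6*h + 9) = (h - 3)*(h - 2)*(h - 3)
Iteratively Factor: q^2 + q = (q + 1)*(q)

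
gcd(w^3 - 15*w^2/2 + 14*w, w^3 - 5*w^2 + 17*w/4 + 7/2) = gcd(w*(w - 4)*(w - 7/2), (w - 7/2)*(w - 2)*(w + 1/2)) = w - 7/2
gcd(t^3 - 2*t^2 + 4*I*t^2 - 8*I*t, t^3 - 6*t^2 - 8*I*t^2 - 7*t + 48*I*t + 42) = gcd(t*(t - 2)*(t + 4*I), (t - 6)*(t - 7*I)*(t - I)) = 1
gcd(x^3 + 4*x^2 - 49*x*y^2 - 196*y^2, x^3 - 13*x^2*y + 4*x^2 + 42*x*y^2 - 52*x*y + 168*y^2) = x^2 - 7*x*y + 4*x - 28*y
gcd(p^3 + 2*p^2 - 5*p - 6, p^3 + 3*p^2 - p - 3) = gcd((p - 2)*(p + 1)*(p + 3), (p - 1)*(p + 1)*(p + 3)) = p^2 + 4*p + 3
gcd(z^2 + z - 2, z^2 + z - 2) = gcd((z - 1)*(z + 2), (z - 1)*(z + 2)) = z^2 + z - 2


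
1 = 1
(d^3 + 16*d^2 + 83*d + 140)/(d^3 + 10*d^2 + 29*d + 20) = (d + 7)/(d + 1)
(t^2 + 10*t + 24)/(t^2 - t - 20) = (t + 6)/(t - 5)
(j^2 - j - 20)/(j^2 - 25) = (j + 4)/(j + 5)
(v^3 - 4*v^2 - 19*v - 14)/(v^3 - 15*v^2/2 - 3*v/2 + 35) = 2*(v + 1)/(2*v - 5)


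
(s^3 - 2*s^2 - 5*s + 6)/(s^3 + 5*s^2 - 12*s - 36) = (s - 1)/(s + 6)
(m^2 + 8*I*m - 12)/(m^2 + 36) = (m + 2*I)/(m - 6*I)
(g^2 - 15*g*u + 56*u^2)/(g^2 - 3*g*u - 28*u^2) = (g - 8*u)/(g + 4*u)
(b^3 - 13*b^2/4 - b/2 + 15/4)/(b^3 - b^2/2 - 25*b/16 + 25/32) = 8*(b^2 - 2*b - 3)/(8*b^2 + 6*b - 5)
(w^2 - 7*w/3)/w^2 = (w - 7/3)/w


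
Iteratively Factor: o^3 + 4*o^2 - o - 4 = (o + 4)*(o^2 - 1) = (o - 1)*(o + 4)*(o + 1)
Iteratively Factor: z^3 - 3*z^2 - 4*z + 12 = (z - 3)*(z^2 - 4) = (z - 3)*(z + 2)*(z - 2)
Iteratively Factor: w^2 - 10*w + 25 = (w - 5)*(w - 5)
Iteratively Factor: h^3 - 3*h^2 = (h)*(h^2 - 3*h) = h*(h - 3)*(h)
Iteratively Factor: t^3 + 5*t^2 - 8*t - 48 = (t + 4)*(t^2 + t - 12) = (t - 3)*(t + 4)*(t + 4)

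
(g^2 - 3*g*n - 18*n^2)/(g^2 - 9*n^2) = (g - 6*n)/(g - 3*n)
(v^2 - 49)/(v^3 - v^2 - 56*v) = (v - 7)/(v*(v - 8))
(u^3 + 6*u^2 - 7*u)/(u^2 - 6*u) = (u^2 + 6*u - 7)/(u - 6)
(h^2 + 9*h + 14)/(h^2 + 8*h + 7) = (h + 2)/(h + 1)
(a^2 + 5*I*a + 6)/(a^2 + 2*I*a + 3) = (a + 6*I)/(a + 3*I)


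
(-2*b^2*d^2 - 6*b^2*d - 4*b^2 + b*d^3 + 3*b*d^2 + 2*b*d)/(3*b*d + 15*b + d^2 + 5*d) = b*(-2*b*d^2 - 6*b*d - 4*b + d^3 + 3*d^2 + 2*d)/(3*b*d + 15*b + d^2 + 5*d)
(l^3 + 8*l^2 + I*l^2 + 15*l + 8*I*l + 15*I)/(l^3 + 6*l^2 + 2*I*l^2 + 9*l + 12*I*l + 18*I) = (l^2 + l*(5 + I) + 5*I)/(l^2 + l*(3 + 2*I) + 6*I)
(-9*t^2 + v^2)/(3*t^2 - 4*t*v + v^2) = (-3*t - v)/(t - v)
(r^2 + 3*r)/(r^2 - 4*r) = (r + 3)/(r - 4)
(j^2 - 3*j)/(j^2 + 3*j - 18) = j/(j + 6)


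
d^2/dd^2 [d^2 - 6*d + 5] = 2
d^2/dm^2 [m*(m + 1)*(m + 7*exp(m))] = 7*m^2*exp(m) + 35*m*exp(m) + 6*m + 28*exp(m) + 2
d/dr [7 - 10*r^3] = -30*r^2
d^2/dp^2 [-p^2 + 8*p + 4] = -2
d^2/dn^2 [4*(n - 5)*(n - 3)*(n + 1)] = 24*n - 56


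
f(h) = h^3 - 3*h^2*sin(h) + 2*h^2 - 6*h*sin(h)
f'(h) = -3*h^2*cos(h) + 3*h^2 - 6*h*sin(h) - 6*h*cos(h) + 4*h - 6*sin(h)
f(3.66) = 106.61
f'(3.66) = 122.66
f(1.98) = -6.09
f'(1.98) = 12.68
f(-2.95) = -6.67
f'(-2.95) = 20.33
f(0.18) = -0.14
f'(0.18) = -1.61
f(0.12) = -0.06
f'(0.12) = -1.04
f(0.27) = -0.32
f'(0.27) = -2.51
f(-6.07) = -165.64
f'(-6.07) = 20.25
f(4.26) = 185.56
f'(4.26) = 134.84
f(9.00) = 768.60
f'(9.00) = 524.88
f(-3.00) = -7.73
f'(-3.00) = 22.22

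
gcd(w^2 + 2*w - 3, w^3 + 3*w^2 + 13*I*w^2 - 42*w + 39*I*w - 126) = w + 3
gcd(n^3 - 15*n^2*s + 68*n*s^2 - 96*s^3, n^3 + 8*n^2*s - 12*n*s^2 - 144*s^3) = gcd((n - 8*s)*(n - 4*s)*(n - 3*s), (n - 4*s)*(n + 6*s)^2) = -n + 4*s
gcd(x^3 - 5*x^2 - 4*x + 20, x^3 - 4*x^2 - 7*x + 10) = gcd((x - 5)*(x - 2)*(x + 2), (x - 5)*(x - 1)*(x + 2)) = x^2 - 3*x - 10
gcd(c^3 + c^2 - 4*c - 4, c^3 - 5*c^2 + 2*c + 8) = c^2 - c - 2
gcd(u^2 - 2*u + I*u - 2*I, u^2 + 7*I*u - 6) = u + I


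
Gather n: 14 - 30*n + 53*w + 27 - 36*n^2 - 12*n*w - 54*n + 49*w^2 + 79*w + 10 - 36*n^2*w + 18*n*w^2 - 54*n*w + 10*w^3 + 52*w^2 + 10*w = n^2*(-36*w - 36) + n*(18*w^2 - 66*w - 84) + 10*w^3 + 101*w^2 + 142*w + 51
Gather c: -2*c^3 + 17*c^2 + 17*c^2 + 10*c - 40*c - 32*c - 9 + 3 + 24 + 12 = -2*c^3 + 34*c^2 - 62*c + 30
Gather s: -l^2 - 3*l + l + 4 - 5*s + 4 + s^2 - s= -l^2 - 2*l + s^2 - 6*s + 8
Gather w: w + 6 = w + 6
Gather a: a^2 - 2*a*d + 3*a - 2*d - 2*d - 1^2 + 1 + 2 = a^2 + a*(3 - 2*d) - 4*d + 2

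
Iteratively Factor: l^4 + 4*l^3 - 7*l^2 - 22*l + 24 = (l - 2)*(l^3 + 6*l^2 + 5*l - 12) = (l - 2)*(l + 4)*(l^2 + 2*l - 3) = (l - 2)*(l - 1)*(l + 4)*(l + 3)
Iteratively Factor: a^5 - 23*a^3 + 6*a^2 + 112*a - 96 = (a - 2)*(a^4 + 2*a^3 - 19*a^2 - 32*a + 48) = (a - 2)*(a + 4)*(a^3 - 2*a^2 - 11*a + 12) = (a - 2)*(a + 3)*(a + 4)*(a^2 - 5*a + 4) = (a - 2)*(a - 1)*(a + 3)*(a + 4)*(a - 4)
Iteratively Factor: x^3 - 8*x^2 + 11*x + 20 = (x - 4)*(x^2 - 4*x - 5) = (x - 5)*(x - 4)*(x + 1)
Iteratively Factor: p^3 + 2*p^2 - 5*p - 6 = (p + 3)*(p^2 - p - 2) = (p - 2)*(p + 3)*(p + 1)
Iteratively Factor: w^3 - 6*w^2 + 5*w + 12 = (w - 3)*(w^2 - 3*w - 4) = (w - 3)*(w + 1)*(w - 4)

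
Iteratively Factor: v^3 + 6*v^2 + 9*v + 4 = (v + 4)*(v^2 + 2*v + 1) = (v + 1)*(v + 4)*(v + 1)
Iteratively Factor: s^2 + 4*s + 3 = (s + 1)*(s + 3)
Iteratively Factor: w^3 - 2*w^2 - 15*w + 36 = (w + 4)*(w^2 - 6*w + 9) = (w - 3)*(w + 4)*(w - 3)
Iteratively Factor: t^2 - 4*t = (t - 4)*(t)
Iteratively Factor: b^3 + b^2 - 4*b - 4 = (b + 2)*(b^2 - b - 2) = (b - 2)*(b + 2)*(b + 1)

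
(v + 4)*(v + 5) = v^2 + 9*v + 20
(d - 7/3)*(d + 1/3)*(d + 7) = d^3 + 5*d^2 - 133*d/9 - 49/9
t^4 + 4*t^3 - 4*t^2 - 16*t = t*(t - 2)*(t + 2)*(t + 4)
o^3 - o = o*(o - 1)*(o + 1)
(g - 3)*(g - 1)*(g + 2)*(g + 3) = g^4 + g^3 - 11*g^2 - 9*g + 18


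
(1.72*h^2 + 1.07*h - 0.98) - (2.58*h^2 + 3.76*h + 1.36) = -0.86*h^2 - 2.69*h - 2.34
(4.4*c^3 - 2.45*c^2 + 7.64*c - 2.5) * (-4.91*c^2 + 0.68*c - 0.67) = -21.604*c^5 + 15.0215*c^4 - 42.1264*c^3 + 19.1117*c^2 - 6.8188*c + 1.675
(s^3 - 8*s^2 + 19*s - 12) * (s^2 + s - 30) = s^5 - 7*s^4 - 19*s^3 + 247*s^2 - 582*s + 360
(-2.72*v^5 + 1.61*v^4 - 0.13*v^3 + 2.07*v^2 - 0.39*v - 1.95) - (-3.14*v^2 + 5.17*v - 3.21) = -2.72*v^5 + 1.61*v^4 - 0.13*v^3 + 5.21*v^2 - 5.56*v + 1.26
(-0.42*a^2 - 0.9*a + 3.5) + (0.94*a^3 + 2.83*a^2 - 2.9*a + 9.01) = 0.94*a^3 + 2.41*a^2 - 3.8*a + 12.51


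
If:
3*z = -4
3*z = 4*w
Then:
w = -1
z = -4/3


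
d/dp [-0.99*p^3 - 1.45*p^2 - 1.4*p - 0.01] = -2.97*p^2 - 2.9*p - 1.4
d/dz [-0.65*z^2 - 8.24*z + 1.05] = -1.3*z - 8.24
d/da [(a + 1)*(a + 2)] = 2*a + 3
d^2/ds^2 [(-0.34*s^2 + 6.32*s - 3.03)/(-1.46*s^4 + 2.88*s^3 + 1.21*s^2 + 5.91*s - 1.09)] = (4.348464*s^8 - 170.238336*s^7 + 561.205816*s^6 - 594.545808*s^5 - 301.814364*s^4 + 472.233964*s^3 + 42.8058059999999*s^2 + 137.064966*s + 139.039112)/(3.112136*s^12 - 18.417024*s^11 + 28.591764*s^10 - 31.154292*s^9 + 132.376626*s^8 - 124.565292*s^7 + 43.211633*s^6 - 361.377729*s^5 - 5.48148599999998*s^4 - 169.922061*s^3 + 109.902084*s^2 - 21.065013*s + 1.295029)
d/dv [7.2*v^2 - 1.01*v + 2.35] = 14.4*v - 1.01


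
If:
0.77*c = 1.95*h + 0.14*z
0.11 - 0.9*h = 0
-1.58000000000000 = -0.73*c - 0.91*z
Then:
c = 0.55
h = 0.12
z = 1.30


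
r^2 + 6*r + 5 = (r + 1)*(r + 5)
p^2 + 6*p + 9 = (p + 3)^2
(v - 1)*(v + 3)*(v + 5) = v^3 + 7*v^2 + 7*v - 15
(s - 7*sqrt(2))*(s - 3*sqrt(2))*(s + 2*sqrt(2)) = s^3 - 8*sqrt(2)*s^2 + 2*s + 84*sqrt(2)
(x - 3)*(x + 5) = x^2 + 2*x - 15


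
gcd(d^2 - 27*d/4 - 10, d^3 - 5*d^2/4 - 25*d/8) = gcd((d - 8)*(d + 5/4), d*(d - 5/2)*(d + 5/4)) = d + 5/4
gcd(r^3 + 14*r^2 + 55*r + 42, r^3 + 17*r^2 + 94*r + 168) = r^2 + 13*r + 42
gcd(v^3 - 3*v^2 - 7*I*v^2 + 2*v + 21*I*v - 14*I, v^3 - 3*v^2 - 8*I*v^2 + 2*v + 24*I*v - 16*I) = v^2 - 3*v + 2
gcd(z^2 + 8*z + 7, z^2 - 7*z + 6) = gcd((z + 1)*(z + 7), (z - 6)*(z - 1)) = 1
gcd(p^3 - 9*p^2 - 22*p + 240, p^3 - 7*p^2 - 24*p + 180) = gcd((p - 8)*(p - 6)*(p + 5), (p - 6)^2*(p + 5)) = p^2 - p - 30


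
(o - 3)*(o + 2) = o^2 - o - 6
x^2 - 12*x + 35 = (x - 7)*(x - 5)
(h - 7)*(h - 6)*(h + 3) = h^3 - 10*h^2 + 3*h + 126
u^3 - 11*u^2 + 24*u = u*(u - 8)*(u - 3)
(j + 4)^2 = j^2 + 8*j + 16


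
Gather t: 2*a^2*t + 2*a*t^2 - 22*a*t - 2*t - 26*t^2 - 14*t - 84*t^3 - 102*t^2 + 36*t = -84*t^3 + t^2*(2*a - 128) + t*(2*a^2 - 22*a + 20)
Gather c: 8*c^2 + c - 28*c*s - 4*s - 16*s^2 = 8*c^2 + c*(1 - 28*s) - 16*s^2 - 4*s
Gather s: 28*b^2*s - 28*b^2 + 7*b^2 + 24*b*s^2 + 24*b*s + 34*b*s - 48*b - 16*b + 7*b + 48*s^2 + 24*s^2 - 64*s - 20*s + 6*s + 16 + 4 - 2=-21*b^2 - 57*b + s^2*(24*b + 72) + s*(28*b^2 + 58*b - 78) + 18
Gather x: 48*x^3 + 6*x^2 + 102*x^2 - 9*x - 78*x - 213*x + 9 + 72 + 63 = 48*x^3 + 108*x^2 - 300*x + 144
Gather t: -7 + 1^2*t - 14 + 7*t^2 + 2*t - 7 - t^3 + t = -t^3 + 7*t^2 + 4*t - 28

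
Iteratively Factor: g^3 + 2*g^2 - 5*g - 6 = (g - 2)*(g^2 + 4*g + 3) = (g - 2)*(g + 3)*(g + 1)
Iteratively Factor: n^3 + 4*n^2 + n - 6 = (n - 1)*(n^2 + 5*n + 6) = (n - 1)*(n + 3)*(n + 2)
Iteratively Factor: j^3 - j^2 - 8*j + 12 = (j + 3)*(j^2 - 4*j + 4) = (j - 2)*(j + 3)*(j - 2)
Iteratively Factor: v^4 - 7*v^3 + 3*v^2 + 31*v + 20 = (v - 5)*(v^3 - 2*v^2 - 7*v - 4) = (v - 5)*(v - 4)*(v^2 + 2*v + 1) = (v - 5)*(v - 4)*(v + 1)*(v + 1)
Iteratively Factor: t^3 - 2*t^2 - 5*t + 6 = (t + 2)*(t^2 - 4*t + 3) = (t - 3)*(t + 2)*(t - 1)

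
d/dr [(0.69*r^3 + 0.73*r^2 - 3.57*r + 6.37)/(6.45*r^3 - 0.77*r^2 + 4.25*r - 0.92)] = (-5.2398*r^4 + 51.918*r^3 - 124.8103*r^2 + 8.4666*r - 23.7881)/(41.6025*r^6 - 9.933*r^5 + 55.4179*r^4 - 18.413*r^3 + 19.4793*r^2 - 7.82*r + 0.8464)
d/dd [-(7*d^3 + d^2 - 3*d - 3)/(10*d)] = (-14*d^3 - d^2 - 3)/(10*d^2)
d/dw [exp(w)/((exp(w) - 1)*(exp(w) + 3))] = (-exp(2*w) - 3)*exp(w)/(exp(4*w) + 4*exp(3*w) - 2*exp(2*w) - 12*exp(w) + 9)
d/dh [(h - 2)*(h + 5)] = 2*h + 3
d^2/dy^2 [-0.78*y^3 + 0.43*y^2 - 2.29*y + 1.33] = 0.86 - 4.68*y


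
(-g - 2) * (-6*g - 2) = 6*g^2 + 14*g + 4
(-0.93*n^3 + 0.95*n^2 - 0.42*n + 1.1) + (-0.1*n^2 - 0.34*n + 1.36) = -0.93*n^3 + 0.85*n^2 - 0.76*n + 2.46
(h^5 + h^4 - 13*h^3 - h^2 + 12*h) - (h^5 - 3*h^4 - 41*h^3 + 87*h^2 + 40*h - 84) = 4*h^4 + 28*h^3 - 88*h^2 - 28*h + 84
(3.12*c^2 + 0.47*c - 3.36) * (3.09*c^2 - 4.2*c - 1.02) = 9.6408*c^4 - 11.6517*c^3 - 15.5388*c^2 + 13.6326*c + 3.4272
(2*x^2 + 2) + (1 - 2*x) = 2*x^2 - 2*x + 3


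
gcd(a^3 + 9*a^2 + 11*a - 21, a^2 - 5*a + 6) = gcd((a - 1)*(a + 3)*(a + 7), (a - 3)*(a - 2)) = 1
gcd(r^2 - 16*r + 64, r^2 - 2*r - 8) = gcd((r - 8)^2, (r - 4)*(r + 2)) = 1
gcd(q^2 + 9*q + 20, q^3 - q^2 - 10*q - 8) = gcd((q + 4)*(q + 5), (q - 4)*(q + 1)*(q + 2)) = 1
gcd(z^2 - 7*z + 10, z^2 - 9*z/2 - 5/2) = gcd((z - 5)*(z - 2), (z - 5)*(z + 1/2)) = z - 5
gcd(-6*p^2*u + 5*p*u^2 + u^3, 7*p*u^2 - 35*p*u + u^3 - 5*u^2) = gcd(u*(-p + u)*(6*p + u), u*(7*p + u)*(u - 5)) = u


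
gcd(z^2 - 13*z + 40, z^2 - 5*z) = z - 5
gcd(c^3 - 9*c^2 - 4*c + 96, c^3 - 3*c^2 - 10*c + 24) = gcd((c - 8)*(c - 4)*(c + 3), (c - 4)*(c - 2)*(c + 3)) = c^2 - c - 12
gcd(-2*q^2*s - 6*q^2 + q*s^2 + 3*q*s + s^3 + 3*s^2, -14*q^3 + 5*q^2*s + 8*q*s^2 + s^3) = 2*q^2 - q*s - s^2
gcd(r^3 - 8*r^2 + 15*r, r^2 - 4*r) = r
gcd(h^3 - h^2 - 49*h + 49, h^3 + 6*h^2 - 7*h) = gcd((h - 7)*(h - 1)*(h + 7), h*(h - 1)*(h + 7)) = h^2 + 6*h - 7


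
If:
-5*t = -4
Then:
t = 4/5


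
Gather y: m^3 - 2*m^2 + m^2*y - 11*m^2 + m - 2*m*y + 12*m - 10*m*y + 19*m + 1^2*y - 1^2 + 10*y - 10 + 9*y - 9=m^3 - 13*m^2 + 32*m + y*(m^2 - 12*m + 20) - 20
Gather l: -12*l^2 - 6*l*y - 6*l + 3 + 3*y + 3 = -12*l^2 + l*(-6*y - 6) + 3*y + 6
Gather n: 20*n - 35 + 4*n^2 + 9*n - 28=4*n^2 + 29*n - 63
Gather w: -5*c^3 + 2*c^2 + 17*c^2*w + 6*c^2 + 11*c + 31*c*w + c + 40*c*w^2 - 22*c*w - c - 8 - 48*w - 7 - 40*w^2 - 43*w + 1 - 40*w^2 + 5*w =-5*c^3 + 8*c^2 + 11*c + w^2*(40*c - 80) + w*(17*c^2 + 9*c - 86) - 14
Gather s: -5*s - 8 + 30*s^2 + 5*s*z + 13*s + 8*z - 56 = 30*s^2 + s*(5*z + 8) + 8*z - 64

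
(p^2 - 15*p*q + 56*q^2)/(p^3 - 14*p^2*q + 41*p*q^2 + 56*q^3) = 1/(p + q)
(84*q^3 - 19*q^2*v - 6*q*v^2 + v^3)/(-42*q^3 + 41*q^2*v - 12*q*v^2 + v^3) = (-4*q - v)/(2*q - v)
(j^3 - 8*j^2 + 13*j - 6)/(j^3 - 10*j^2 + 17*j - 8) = (j - 6)/(j - 8)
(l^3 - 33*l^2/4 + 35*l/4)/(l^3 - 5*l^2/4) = (l - 7)/l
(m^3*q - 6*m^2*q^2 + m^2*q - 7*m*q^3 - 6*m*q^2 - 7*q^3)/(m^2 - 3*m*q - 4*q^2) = q*(-m^2 + 7*m*q - m + 7*q)/(-m + 4*q)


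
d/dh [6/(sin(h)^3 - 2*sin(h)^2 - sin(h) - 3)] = 6*(-3*sin(h)^2 + 4*sin(h) + 1)*cos(h)/(sin(h)*cos(h)^2 - 2*cos(h)^2 + 5)^2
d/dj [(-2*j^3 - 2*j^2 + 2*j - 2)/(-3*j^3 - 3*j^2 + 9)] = 2*(2*j^3 - 11*j^2 - 8*j + 3)/(3*(j^6 + 2*j^5 + j^4 - 6*j^3 - 6*j^2 + 9))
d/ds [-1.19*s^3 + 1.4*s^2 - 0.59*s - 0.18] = -3.57*s^2 + 2.8*s - 0.59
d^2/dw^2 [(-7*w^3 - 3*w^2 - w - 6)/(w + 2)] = 2*(-7*w^3 - 42*w^2 - 84*w - 16)/(w^3 + 6*w^2 + 12*w + 8)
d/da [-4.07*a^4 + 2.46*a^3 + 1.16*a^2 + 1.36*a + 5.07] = -16.28*a^3 + 7.38*a^2 + 2.32*a + 1.36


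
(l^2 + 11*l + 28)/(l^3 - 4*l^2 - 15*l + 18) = (l^2 + 11*l + 28)/(l^3 - 4*l^2 - 15*l + 18)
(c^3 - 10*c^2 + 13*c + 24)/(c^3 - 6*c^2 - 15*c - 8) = (c - 3)/(c + 1)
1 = 1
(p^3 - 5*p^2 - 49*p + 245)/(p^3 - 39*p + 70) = (p - 7)/(p - 2)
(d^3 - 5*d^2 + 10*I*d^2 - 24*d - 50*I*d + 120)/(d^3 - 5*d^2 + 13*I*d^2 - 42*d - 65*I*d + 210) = (d + 4*I)/(d + 7*I)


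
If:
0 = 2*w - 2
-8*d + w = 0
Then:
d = 1/8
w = 1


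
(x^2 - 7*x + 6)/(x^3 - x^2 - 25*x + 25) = (x - 6)/(x^2 - 25)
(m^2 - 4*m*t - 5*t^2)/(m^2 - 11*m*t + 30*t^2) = (-m - t)/(-m + 6*t)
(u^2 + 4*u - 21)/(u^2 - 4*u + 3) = (u + 7)/(u - 1)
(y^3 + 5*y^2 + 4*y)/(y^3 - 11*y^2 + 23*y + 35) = y*(y + 4)/(y^2 - 12*y + 35)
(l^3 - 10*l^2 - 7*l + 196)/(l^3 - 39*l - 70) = (l^2 - 3*l - 28)/(l^2 + 7*l + 10)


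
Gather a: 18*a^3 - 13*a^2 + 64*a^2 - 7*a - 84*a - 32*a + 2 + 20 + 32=18*a^3 + 51*a^2 - 123*a + 54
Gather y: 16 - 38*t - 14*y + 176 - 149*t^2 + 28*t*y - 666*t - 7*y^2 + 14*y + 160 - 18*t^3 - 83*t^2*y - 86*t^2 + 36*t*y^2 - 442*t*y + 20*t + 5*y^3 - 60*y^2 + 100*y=-18*t^3 - 235*t^2 - 684*t + 5*y^3 + y^2*(36*t - 67) + y*(-83*t^2 - 414*t + 100) + 352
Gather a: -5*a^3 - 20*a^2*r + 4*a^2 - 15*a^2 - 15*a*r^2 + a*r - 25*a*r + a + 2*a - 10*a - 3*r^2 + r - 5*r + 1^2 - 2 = -5*a^3 + a^2*(-20*r - 11) + a*(-15*r^2 - 24*r - 7) - 3*r^2 - 4*r - 1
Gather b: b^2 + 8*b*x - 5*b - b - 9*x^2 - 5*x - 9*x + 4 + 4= b^2 + b*(8*x - 6) - 9*x^2 - 14*x + 8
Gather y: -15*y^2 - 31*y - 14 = -15*y^2 - 31*y - 14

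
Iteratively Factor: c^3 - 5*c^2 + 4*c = (c)*(c^2 - 5*c + 4) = c*(c - 4)*(c - 1)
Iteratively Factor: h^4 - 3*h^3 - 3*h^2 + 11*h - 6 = (h - 3)*(h^3 - 3*h + 2) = (h - 3)*(h - 1)*(h^2 + h - 2) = (h - 3)*(h - 1)^2*(h + 2)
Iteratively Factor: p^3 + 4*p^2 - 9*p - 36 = (p - 3)*(p^2 + 7*p + 12) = (p - 3)*(p + 3)*(p + 4)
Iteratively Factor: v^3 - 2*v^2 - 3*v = (v + 1)*(v^2 - 3*v) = (v - 3)*(v + 1)*(v)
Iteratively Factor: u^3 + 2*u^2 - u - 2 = (u - 1)*(u^2 + 3*u + 2) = (u - 1)*(u + 2)*(u + 1)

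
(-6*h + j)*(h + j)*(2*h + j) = -12*h^3 - 16*h^2*j - 3*h*j^2 + j^3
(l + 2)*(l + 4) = l^2 + 6*l + 8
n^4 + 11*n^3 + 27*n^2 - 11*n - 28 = (n - 1)*(n + 1)*(n + 4)*(n + 7)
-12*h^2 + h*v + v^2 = (-3*h + v)*(4*h + v)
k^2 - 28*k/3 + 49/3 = (k - 7)*(k - 7/3)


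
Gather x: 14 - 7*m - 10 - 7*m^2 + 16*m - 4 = -7*m^2 + 9*m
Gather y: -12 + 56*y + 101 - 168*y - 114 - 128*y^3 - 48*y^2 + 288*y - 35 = -128*y^3 - 48*y^2 + 176*y - 60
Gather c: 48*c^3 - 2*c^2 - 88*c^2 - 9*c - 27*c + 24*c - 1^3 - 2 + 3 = 48*c^3 - 90*c^2 - 12*c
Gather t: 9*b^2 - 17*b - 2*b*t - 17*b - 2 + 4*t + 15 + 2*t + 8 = 9*b^2 - 34*b + t*(6 - 2*b) + 21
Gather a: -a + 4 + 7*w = -a + 7*w + 4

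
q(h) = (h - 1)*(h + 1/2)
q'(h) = 2*h - 1/2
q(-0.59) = 0.14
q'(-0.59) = -1.68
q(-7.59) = 60.90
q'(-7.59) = -15.68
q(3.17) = 7.96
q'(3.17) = 5.84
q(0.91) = -0.13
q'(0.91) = 1.32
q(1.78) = 1.78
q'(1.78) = 3.06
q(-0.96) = 0.90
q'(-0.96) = -2.42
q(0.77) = -0.29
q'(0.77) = 1.04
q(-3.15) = 11.00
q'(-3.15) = -6.80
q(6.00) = 32.50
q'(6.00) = 11.50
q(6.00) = 32.50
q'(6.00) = 11.50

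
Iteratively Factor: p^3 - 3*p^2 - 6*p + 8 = (p + 2)*(p^2 - 5*p + 4) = (p - 4)*(p + 2)*(p - 1)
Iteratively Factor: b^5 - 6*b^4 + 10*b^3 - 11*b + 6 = (b + 1)*(b^4 - 7*b^3 + 17*b^2 - 17*b + 6) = (b - 1)*(b + 1)*(b^3 - 6*b^2 + 11*b - 6) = (b - 2)*(b - 1)*(b + 1)*(b^2 - 4*b + 3) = (b - 3)*(b - 2)*(b - 1)*(b + 1)*(b - 1)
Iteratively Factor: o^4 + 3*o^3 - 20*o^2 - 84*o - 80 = (o + 2)*(o^3 + o^2 - 22*o - 40) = (o + 2)*(o + 4)*(o^2 - 3*o - 10) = (o + 2)^2*(o + 4)*(o - 5)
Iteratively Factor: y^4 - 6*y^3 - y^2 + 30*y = (y - 3)*(y^3 - 3*y^2 - 10*y) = y*(y - 3)*(y^2 - 3*y - 10) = y*(y - 5)*(y - 3)*(y + 2)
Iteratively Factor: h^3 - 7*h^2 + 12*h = (h - 3)*(h^2 - 4*h) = h*(h - 3)*(h - 4)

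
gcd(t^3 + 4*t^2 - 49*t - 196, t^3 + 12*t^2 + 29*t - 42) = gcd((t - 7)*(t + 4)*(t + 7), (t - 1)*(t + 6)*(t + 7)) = t + 7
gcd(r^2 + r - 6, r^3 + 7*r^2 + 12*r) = r + 3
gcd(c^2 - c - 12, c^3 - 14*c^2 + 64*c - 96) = c - 4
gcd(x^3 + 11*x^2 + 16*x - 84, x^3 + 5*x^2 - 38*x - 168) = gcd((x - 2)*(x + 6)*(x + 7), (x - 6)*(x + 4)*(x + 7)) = x + 7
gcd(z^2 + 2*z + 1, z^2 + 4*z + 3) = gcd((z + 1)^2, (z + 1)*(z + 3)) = z + 1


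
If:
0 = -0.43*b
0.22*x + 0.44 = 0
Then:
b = 0.00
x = -2.00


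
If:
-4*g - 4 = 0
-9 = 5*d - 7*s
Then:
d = 7*s/5 - 9/5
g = -1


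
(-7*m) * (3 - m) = 7*m^2 - 21*m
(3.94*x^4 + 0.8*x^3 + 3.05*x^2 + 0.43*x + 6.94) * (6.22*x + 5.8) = 24.5068*x^5 + 27.828*x^4 + 23.611*x^3 + 20.3646*x^2 + 45.6608*x + 40.252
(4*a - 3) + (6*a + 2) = 10*a - 1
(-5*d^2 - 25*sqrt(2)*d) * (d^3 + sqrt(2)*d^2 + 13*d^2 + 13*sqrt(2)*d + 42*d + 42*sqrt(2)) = -5*d^5 - 65*d^4 - 30*sqrt(2)*d^4 - 390*sqrt(2)*d^3 - 260*d^3 - 1260*sqrt(2)*d^2 - 650*d^2 - 2100*d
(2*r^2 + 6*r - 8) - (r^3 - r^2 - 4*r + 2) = -r^3 + 3*r^2 + 10*r - 10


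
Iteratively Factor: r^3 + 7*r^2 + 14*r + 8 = (r + 2)*(r^2 + 5*r + 4) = (r + 1)*(r + 2)*(r + 4)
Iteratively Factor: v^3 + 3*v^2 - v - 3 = (v + 3)*(v^2 - 1) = (v - 1)*(v + 3)*(v + 1)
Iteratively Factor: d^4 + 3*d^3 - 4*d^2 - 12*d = (d)*(d^3 + 3*d^2 - 4*d - 12) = d*(d + 3)*(d^2 - 4) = d*(d - 2)*(d + 3)*(d + 2)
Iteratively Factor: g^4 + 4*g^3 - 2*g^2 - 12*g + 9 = (g - 1)*(g^3 + 5*g^2 + 3*g - 9) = (g - 1)^2*(g^2 + 6*g + 9) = (g - 1)^2*(g + 3)*(g + 3)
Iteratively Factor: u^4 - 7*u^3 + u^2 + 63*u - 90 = (u - 3)*(u^3 - 4*u^2 - 11*u + 30) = (u - 5)*(u - 3)*(u^2 + u - 6) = (u - 5)*(u - 3)*(u - 2)*(u + 3)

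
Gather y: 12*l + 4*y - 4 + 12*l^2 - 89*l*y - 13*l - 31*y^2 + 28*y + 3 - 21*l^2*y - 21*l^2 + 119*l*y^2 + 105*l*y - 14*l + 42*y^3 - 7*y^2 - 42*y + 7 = -9*l^2 - 15*l + 42*y^3 + y^2*(119*l - 38) + y*(-21*l^2 + 16*l - 10) + 6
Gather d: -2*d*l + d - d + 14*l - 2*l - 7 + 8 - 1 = -2*d*l + 12*l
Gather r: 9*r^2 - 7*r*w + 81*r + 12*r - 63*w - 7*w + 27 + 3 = 9*r^2 + r*(93 - 7*w) - 70*w + 30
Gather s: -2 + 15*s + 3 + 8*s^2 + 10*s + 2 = 8*s^2 + 25*s + 3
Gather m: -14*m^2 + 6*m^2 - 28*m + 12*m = -8*m^2 - 16*m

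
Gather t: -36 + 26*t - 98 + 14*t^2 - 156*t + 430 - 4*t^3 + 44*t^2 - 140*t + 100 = -4*t^3 + 58*t^2 - 270*t + 396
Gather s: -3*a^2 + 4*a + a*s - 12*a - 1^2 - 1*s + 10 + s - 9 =-3*a^2 + a*s - 8*a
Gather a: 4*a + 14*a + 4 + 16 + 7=18*a + 27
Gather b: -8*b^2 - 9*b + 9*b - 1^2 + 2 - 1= -8*b^2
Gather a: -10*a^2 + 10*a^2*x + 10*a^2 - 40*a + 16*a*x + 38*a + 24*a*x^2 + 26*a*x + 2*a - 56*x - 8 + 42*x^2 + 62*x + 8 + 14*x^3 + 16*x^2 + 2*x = 10*a^2*x + a*(24*x^2 + 42*x) + 14*x^3 + 58*x^2 + 8*x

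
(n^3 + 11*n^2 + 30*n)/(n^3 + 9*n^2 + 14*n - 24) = n*(n + 5)/(n^2 + 3*n - 4)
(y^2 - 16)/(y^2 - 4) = (y^2 - 16)/(y^2 - 4)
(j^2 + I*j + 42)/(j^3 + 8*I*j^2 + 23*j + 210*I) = (j - 6*I)/(j^2 + I*j + 30)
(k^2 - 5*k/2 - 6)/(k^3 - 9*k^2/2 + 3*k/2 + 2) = (2*k + 3)/(2*k^2 - k - 1)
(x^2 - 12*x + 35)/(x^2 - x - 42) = (x - 5)/(x + 6)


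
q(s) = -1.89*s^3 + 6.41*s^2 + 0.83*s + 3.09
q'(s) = -5.67*s^2 + 12.82*s + 0.83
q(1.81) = 14.38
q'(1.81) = 5.46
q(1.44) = 11.93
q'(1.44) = 7.53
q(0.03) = 3.12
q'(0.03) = 1.21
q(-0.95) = 9.71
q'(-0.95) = -16.47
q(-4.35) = 276.34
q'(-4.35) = -162.23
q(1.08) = 9.08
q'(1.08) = 8.06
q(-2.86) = 97.36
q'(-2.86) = -82.21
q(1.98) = 15.19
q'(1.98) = 3.98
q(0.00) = 3.09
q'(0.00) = 0.83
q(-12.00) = 4182.09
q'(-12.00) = -969.49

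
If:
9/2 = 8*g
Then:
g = 9/16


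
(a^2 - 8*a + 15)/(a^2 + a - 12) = (a - 5)/(a + 4)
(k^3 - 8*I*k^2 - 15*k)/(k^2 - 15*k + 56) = k*(k^2 - 8*I*k - 15)/(k^2 - 15*k + 56)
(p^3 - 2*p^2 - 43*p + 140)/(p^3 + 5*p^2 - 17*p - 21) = (p^2 - 9*p + 20)/(p^2 - 2*p - 3)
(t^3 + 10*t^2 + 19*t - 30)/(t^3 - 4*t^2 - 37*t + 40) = (t + 6)/(t - 8)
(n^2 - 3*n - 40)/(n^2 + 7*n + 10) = (n - 8)/(n + 2)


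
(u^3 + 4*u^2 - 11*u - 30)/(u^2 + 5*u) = u - 1 - 6/u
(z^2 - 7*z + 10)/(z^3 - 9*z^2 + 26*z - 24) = (z - 5)/(z^2 - 7*z + 12)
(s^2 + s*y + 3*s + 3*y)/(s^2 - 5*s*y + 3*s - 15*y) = (-s - y)/(-s + 5*y)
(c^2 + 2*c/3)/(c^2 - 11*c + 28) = c*(3*c + 2)/(3*(c^2 - 11*c + 28))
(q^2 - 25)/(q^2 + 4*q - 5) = (q - 5)/(q - 1)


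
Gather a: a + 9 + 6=a + 15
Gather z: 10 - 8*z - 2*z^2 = -2*z^2 - 8*z + 10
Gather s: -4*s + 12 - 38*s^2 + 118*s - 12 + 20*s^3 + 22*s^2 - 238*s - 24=20*s^3 - 16*s^2 - 124*s - 24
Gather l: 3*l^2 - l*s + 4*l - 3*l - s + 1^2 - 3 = 3*l^2 + l*(1 - s) - s - 2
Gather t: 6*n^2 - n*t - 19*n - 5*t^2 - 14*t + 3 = 6*n^2 - 19*n - 5*t^2 + t*(-n - 14) + 3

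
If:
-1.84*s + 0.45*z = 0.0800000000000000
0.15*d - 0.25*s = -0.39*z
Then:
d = -2.19239130434783*z - 0.072463768115942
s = 0.244565217391304*z - 0.0434782608695652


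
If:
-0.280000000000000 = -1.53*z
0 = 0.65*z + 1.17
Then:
No Solution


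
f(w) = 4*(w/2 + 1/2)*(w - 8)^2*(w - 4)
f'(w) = 4*(w/2 + 1/2)*(w - 8)^2 + 4*(w/2 + 1/2)*(w - 4)*(2*w - 16) + 2*(w - 8)^2*(w - 4) = 8*w^3 - 114*w^2 + 432*w - 256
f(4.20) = 30.04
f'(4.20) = 140.14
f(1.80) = -473.58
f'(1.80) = 198.90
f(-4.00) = 6912.00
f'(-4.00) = -4320.00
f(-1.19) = 166.56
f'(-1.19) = -945.00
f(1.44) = -537.61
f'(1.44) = 153.58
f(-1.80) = 891.25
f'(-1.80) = -1449.62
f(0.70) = -597.91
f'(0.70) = -6.72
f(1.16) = -574.00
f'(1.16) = 104.21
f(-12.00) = 140800.00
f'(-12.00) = -35680.00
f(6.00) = 112.00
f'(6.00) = -40.00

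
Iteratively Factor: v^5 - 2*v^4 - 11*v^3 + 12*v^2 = (v + 3)*(v^4 - 5*v^3 + 4*v^2) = v*(v + 3)*(v^3 - 5*v^2 + 4*v) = v^2*(v + 3)*(v^2 - 5*v + 4) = v^2*(v - 4)*(v + 3)*(v - 1)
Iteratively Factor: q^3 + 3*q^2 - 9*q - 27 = (q + 3)*(q^2 - 9) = (q - 3)*(q + 3)*(q + 3)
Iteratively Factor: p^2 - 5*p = (p - 5)*(p)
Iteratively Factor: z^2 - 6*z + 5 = (z - 1)*(z - 5)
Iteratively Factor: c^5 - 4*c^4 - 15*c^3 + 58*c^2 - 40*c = (c)*(c^4 - 4*c^3 - 15*c^2 + 58*c - 40) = c*(c - 2)*(c^3 - 2*c^2 - 19*c + 20) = c*(c - 5)*(c - 2)*(c^2 + 3*c - 4) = c*(c - 5)*(c - 2)*(c + 4)*(c - 1)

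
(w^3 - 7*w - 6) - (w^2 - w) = w^3 - w^2 - 6*w - 6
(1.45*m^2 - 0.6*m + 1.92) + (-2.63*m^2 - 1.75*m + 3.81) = -1.18*m^2 - 2.35*m + 5.73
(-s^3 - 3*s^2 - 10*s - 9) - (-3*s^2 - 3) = -s^3 - 10*s - 6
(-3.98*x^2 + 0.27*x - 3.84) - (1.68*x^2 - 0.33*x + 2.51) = -5.66*x^2 + 0.6*x - 6.35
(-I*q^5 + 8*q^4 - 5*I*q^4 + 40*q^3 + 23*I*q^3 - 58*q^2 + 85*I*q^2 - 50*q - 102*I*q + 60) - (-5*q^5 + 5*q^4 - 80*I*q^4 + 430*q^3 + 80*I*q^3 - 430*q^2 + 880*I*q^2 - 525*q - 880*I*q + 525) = 5*q^5 - I*q^5 + 3*q^4 + 75*I*q^4 - 390*q^3 - 57*I*q^3 + 372*q^2 - 795*I*q^2 + 475*q + 778*I*q - 465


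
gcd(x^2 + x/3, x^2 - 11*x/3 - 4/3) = x + 1/3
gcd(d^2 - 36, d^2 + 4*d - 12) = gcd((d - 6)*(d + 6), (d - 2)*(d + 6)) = d + 6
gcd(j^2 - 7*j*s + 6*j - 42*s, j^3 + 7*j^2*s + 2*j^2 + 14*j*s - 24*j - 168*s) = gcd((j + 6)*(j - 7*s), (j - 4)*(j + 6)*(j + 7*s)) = j + 6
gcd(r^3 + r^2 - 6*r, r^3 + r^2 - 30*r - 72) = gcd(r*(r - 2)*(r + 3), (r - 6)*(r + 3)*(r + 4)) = r + 3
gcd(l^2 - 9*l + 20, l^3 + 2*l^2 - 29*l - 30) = l - 5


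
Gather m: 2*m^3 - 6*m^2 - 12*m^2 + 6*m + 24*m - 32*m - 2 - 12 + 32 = 2*m^3 - 18*m^2 - 2*m + 18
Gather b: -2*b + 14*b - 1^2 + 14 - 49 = 12*b - 36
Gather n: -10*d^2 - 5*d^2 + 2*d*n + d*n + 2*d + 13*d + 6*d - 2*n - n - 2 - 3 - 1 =-15*d^2 + 21*d + n*(3*d - 3) - 6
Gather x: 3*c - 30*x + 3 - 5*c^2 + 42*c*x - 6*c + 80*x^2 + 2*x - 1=-5*c^2 - 3*c + 80*x^2 + x*(42*c - 28) + 2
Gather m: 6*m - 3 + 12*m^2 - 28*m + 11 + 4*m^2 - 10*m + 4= 16*m^2 - 32*m + 12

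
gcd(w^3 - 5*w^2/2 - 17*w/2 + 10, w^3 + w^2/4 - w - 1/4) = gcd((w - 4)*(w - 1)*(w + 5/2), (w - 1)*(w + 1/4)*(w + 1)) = w - 1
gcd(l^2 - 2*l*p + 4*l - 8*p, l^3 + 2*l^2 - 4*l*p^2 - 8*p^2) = -l + 2*p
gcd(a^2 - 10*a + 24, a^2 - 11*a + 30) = a - 6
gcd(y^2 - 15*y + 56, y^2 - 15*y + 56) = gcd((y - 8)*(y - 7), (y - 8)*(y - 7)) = y^2 - 15*y + 56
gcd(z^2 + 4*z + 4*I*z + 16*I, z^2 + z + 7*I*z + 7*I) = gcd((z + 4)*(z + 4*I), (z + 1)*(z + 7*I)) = 1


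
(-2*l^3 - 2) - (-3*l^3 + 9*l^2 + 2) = l^3 - 9*l^2 - 4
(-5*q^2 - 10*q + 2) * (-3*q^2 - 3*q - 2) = 15*q^4 + 45*q^3 + 34*q^2 + 14*q - 4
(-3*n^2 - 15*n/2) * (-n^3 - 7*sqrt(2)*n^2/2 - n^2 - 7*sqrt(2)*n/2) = 3*n^5 + 21*n^4/2 + 21*sqrt(2)*n^4/2 + 15*n^3/2 + 147*sqrt(2)*n^3/4 + 105*sqrt(2)*n^2/4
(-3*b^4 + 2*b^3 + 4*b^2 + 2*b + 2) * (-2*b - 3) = 6*b^5 + 5*b^4 - 14*b^3 - 16*b^2 - 10*b - 6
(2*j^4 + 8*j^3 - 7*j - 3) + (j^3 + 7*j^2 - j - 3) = 2*j^4 + 9*j^3 + 7*j^2 - 8*j - 6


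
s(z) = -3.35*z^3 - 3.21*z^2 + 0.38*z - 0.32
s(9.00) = -2699.06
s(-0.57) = -0.96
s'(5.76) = -370.03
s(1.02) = -6.83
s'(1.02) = -16.62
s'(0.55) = -6.19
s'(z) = -10.05*z^2 - 6.42*z + 0.38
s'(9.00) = -871.45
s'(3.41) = -138.37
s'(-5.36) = -253.94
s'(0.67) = -8.43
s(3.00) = -118.52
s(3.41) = -169.18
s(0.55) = -1.64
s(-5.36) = 421.29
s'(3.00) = -109.33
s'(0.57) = -6.54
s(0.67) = -2.51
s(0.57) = -1.77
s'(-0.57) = 0.77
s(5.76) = -744.83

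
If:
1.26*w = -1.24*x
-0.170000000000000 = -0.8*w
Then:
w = 0.21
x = -0.22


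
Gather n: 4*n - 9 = 4*n - 9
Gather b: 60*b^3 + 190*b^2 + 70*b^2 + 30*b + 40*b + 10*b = 60*b^3 + 260*b^2 + 80*b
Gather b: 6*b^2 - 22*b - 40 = 6*b^2 - 22*b - 40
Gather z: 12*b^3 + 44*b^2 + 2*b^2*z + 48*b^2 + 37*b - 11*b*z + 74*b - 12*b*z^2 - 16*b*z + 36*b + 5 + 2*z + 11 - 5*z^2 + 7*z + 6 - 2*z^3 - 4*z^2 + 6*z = 12*b^3 + 92*b^2 + 147*b - 2*z^3 + z^2*(-12*b - 9) + z*(2*b^2 - 27*b + 15) + 22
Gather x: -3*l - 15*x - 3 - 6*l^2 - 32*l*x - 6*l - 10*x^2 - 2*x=-6*l^2 - 9*l - 10*x^2 + x*(-32*l - 17) - 3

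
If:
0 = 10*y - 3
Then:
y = 3/10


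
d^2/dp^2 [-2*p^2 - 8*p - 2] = -4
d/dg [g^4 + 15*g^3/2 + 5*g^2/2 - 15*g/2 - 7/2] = 4*g^3 + 45*g^2/2 + 5*g - 15/2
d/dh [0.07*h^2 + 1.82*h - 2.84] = 0.14*h + 1.82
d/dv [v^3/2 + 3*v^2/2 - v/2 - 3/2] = 3*v^2/2 + 3*v - 1/2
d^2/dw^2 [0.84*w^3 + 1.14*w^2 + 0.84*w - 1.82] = 5.04*w + 2.28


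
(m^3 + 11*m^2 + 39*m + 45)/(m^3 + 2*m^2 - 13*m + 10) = (m^2 + 6*m + 9)/(m^2 - 3*m + 2)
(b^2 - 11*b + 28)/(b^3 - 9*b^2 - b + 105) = (b - 4)/(b^2 - 2*b - 15)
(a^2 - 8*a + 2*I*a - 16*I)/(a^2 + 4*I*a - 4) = (a - 8)/(a + 2*I)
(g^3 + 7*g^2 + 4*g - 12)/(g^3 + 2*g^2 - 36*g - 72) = (g - 1)/(g - 6)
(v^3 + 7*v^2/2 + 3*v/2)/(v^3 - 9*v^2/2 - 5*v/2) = (v + 3)/(v - 5)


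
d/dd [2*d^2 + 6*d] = 4*d + 6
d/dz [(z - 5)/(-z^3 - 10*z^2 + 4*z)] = (-z*(z^2 + 10*z - 4) + (z - 5)*(3*z^2 + 20*z - 4))/(z^2*(z^2 + 10*z - 4)^2)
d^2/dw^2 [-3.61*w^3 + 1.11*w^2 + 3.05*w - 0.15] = 2.22 - 21.66*w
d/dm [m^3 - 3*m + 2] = 3*m^2 - 3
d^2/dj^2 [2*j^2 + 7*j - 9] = 4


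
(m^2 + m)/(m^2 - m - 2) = m/(m - 2)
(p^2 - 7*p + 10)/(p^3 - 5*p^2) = (p - 2)/p^2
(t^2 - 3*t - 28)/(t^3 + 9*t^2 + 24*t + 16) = (t - 7)/(t^2 + 5*t + 4)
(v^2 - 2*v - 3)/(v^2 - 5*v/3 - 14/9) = 9*(-v^2 + 2*v + 3)/(-9*v^2 + 15*v + 14)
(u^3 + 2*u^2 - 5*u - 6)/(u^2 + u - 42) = (u^3 + 2*u^2 - 5*u - 6)/(u^2 + u - 42)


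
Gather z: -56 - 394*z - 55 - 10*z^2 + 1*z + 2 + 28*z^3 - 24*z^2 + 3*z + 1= 28*z^3 - 34*z^2 - 390*z - 108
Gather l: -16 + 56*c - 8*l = 56*c - 8*l - 16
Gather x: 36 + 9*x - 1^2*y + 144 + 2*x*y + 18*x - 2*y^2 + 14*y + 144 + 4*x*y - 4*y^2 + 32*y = x*(6*y + 27) - 6*y^2 + 45*y + 324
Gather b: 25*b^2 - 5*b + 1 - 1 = 25*b^2 - 5*b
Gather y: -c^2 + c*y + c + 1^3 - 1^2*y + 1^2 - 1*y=-c^2 + c + y*(c - 2) + 2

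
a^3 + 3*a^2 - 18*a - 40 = (a - 4)*(a + 2)*(a + 5)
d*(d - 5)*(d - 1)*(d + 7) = d^4 + d^3 - 37*d^2 + 35*d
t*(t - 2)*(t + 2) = t^3 - 4*t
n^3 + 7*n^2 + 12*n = n*(n + 3)*(n + 4)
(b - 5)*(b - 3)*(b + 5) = b^3 - 3*b^2 - 25*b + 75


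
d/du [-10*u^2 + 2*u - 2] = 2 - 20*u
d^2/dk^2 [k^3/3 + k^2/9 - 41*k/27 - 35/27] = 2*k + 2/9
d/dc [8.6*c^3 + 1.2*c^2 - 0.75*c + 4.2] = 25.8*c^2 + 2.4*c - 0.75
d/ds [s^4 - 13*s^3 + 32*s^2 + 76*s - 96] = 4*s^3 - 39*s^2 + 64*s + 76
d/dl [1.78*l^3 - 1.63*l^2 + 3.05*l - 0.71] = 5.34*l^2 - 3.26*l + 3.05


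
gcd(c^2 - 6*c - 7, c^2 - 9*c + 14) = c - 7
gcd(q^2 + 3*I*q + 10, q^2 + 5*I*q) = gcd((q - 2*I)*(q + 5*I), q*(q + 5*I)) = q + 5*I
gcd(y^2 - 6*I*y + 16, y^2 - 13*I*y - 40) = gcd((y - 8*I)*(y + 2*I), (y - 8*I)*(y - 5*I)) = y - 8*I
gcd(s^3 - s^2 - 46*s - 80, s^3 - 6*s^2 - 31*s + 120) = s^2 - 3*s - 40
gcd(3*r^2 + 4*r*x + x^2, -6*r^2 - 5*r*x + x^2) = r + x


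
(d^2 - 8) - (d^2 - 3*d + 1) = 3*d - 9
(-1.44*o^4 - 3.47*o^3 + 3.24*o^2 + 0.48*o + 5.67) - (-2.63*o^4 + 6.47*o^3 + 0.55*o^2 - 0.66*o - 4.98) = 1.19*o^4 - 9.94*o^3 + 2.69*o^2 + 1.14*o + 10.65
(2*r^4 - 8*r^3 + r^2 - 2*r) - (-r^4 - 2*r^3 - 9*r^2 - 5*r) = 3*r^4 - 6*r^3 + 10*r^2 + 3*r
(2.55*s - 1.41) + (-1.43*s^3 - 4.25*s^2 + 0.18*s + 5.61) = -1.43*s^3 - 4.25*s^2 + 2.73*s + 4.2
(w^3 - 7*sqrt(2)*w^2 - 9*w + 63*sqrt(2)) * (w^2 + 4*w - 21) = w^5 - 7*sqrt(2)*w^4 + 4*w^4 - 28*sqrt(2)*w^3 - 30*w^3 - 36*w^2 + 210*sqrt(2)*w^2 + 189*w + 252*sqrt(2)*w - 1323*sqrt(2)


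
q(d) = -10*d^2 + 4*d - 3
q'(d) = 4 - 20*d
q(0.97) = -8.53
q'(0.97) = -15.40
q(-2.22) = -61.16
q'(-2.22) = 48.40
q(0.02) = -2.92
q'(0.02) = 3.60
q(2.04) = -36.46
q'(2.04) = -36.80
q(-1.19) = -21.92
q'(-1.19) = 27.80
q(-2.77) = -90.81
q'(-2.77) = 59.40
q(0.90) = -7.50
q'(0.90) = -14.00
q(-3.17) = -116.17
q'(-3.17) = 67.40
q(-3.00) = -105.00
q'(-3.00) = 64.00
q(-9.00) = -849.00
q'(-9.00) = 184.00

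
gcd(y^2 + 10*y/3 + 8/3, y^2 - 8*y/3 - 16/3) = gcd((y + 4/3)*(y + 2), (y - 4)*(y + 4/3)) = y + 4/3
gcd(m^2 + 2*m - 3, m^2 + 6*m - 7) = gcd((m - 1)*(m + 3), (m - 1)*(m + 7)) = m - 1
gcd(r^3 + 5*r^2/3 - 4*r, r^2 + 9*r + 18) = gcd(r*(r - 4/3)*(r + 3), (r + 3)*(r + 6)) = r + 3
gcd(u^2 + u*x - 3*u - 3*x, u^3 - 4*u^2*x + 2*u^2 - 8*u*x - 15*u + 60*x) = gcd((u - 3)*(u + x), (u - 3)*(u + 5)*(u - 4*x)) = u - 3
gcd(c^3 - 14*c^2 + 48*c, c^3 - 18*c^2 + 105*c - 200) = c - 8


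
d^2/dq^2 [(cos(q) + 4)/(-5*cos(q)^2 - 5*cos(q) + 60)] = (cos(q)^2 + 3*cos(q) - 2)/(5*(cos(q) - 3)^3)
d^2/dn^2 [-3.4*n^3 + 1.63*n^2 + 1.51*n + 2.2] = 3.26 - 20.4*n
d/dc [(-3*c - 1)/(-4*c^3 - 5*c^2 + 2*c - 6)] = (-24*c^3 - 27*c^2 - 10*c + 20)/(16*c^6 + 40*c^5 + 9*c^4 + 28*c^3 + 64*c^2 - 24*c + 36)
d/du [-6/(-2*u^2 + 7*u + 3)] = 6*(7 - 4*u)/(-2*u^2 + 7*u + 3)^2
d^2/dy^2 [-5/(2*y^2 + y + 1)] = 10*(4*y^2 + 2*y - (4*y + 1)^2 + 2)/(2*y^2 + y + 1)^3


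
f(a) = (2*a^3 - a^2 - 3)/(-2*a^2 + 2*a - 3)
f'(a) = (4*a - 2)*(2*a^3 - a^2 - 3)/(-2*a^2 + 2*a - 3)^2 + (6*a^2 - 2*a)/(-2*a^2 + 2*a - 3)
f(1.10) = 0.48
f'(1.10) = -1.93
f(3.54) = -3.49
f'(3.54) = -1.22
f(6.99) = -7.28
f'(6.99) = -1.04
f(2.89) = -2.65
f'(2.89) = -1.36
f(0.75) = 1.04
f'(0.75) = -1.11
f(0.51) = 1.20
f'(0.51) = -0.24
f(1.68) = -0.69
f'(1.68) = -1.95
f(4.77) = -4.91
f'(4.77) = -1.11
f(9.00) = -9.35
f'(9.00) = -1.02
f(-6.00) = 5.41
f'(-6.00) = -1.00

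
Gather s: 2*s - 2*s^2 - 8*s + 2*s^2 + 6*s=0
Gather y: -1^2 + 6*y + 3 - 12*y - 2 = -6*y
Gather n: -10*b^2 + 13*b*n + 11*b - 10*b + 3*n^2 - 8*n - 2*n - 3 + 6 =-10*b^2 + b + 3*n^2 + n*(13*b - 10) + 3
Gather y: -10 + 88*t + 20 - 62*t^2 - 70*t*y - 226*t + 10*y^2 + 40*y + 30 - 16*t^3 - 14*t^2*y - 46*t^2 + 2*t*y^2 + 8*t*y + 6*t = -16*t^3 - 108*t^2 - 132*t + y^2*(2*t + 10) + y*(-14*t^2 - 62*t + 40) + 40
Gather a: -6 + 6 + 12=12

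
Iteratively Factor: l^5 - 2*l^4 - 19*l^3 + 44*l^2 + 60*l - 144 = (l + 4)*(l^4 - 6*l^3 + 5*l^2 + 24*l - 36) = (l - 3)*(l + 4)*(l^3 - 3*l^2 - 4*l + 12) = (l - 3)*(l + 2)*(l + 4)*(l^2 - 5*l + 6) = (l - 3)^2*(l + 2)*(l + 4)*(l - 2)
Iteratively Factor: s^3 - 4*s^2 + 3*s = (s - 3)*(s^2 - s) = s*(s - 3)*(s - 1)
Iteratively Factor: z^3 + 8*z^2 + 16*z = (z + 4)*(z^2 + 4*z) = (z + 4)^2*(z)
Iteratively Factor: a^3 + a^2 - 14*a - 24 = (a + 3)*(a^2 - 2*a - 8) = (a - 4)*(a + 3)*(a + 2)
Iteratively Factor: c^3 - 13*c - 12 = (c + 1)*(c^2 - c - 12) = (c + 1)*(c + 3)*(c - 4)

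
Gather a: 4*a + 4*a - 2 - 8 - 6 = 8*a - 16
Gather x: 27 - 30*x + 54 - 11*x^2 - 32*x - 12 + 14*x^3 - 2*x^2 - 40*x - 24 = 14*x^3 - 13*x^2 - 102*x + 45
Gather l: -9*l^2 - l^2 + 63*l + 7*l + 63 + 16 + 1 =-10*l^2 + 70*l + 80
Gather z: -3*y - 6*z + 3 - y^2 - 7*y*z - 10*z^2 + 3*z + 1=-y^2 - 3*y - 10*z^2 + z*(-7*y - 3) + 4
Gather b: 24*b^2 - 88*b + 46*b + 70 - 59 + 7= 24*b^2 - 42*b + 18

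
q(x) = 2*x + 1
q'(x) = 2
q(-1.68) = -2.36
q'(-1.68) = 2.00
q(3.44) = 7.88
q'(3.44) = 2.00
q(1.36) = 3.72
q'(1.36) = 2.00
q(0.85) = 2.70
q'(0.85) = 2.00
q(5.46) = 11.92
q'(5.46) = 2.00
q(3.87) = 8.74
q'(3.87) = 2.00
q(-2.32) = -3.64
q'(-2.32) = 2.00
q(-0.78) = -0.56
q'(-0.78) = 2.00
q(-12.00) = -23.00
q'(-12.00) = 2.00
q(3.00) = 7.00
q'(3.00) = 2.00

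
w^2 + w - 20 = (w - 4)*(w + 5)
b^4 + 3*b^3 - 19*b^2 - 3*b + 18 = (b - 3)*(b - 1)*(b + 1)*(b + 6)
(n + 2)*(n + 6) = n^2 + 8*n + 12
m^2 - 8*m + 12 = (m - 6)*(m - 2)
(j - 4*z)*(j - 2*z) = j^2 - 6*j*z + 8*z^2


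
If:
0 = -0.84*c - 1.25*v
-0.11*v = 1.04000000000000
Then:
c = 14.07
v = -9.45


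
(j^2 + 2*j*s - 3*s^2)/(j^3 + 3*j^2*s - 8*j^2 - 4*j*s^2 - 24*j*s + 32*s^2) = (j + 3*s)/(j^2 + 4*j*s - 8*j - 32*s)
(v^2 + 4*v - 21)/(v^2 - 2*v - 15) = (-v^2 - 4*v + 21)/(-v^2 + 2*v + 15)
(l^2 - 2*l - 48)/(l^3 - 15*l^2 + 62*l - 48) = (l + 6)/(l^2 - 7*l + 6)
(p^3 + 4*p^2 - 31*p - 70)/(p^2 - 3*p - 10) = p + 7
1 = 1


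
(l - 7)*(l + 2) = l^2 - 5*l - 14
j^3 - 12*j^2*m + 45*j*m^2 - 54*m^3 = (j - 6*m)*(j - 3*m)^2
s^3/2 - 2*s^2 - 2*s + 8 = (s/2 + 1)*(s - 4)*(s - 2)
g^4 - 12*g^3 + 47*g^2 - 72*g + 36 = (g - 6)*(g - 3)*(g - 2)*(g - 1)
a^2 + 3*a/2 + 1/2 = (a + 1/2)*(a + 1)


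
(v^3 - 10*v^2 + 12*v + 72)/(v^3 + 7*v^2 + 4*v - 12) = (v^2 - 12*v + 36)/(v^2 + 5*v - 6)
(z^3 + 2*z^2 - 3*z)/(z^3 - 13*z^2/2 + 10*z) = 2*(z^2 + 2*z - 3)/(2*z^2 - 13*z + 20)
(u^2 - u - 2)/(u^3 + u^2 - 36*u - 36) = (u - 2)/(u^2 - 36)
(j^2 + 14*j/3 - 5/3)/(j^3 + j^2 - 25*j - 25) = (j - 1/3)/(j^2 - 4*j - 5)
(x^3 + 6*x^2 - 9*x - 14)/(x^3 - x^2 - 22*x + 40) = (x^2 + 8*x + 7)/(x^2 + x - 20)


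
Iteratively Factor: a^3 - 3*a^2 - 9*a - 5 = (a + 1)*(a^2 - 4*a - 5) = (a + 1)^2*(a - 5)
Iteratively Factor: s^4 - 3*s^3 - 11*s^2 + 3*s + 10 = (s - 5)*(s^3 + 2*s^2 - s - 2) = (s - 5)*(s + 1)*(s^2 + s - 2) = (s - 5)*(s - 1)*(s + 1)*(s + 2)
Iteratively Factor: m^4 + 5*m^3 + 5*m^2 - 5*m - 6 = (m + 3)*(m^3 + 2*m^2 - m - 2) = (m - 1)*(m + 3)*(m^2 + 3*m + 2) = (m - 1)*(m + 1)*(m + 3)*(m + 2)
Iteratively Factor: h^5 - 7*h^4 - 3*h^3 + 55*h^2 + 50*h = (h - 5)*(h^4 - 2*h^3 - 13*h^2 - 10*h) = (h - 5)^2*(h^3 + 3*h^2 + 2*h) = (h - 5)^2*(h + 1)*(h^2 + 2*h) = h*(h - 5)^2*(h + 1)*(h + 2)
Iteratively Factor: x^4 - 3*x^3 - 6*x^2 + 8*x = (x - 4)*(x^3 + x^2 - 2*x) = (x - 4)*(x - 1)*(x^2 + 2*x) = (x - 4)*(x - 1)*(x + 2)*(x)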